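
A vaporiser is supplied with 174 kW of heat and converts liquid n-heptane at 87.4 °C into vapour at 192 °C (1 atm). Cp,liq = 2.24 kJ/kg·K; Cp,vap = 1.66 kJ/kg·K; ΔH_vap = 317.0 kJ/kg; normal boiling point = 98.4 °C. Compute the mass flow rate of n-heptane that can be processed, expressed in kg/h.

ṁ = 1260 kg/h

Δh = 2.24×(98.4−87.4) + 317.0 + 1.66×(192−98.4) = 497.02 kJ/kg
Q = 174 kW = 174 kJ/s = 626400 kJ/h
ṁ = Q/Δh = 626400 / 497.02 = 1260.3 kg/h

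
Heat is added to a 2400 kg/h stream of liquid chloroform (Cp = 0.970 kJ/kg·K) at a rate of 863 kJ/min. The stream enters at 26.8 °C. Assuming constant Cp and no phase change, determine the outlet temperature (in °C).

T_out = 49.0 °C

Q = 863 kJ/min = 51780 kJ/h
ΔT = Q/(ṁ·Cp) = 51780/(2400×0.970) = 22.242 K
T_out = 26.8 + 22.242 = 49.042 °C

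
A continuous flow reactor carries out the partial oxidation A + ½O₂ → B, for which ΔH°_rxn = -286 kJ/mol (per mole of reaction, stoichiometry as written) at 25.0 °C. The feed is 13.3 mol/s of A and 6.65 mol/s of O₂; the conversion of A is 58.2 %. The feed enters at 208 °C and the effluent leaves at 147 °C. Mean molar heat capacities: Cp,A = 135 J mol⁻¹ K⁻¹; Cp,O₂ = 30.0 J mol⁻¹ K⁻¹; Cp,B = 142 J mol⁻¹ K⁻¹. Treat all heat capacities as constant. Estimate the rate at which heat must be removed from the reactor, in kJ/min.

Q_out = 141000 kJ/min

Extent of reaction ξ = 0.582 × 13.3 = 7.7406 mol/s
Reaction term: ξ·ΔH°_rxn = 7.7406 × -286 = -2213.8 kJ/s
Sensible, feed 208→25 °C: -365.08 kJ/s
Outlet flows (mol/s): A 5.5594, O₂ 2.7797, B 7.7406
Sensible, products 25→147 °C: 235.84 kJ/s
Q = ΔH = -2343.1 kJ/s = -2343.1 kW
Heat removed = 140580 kJ/min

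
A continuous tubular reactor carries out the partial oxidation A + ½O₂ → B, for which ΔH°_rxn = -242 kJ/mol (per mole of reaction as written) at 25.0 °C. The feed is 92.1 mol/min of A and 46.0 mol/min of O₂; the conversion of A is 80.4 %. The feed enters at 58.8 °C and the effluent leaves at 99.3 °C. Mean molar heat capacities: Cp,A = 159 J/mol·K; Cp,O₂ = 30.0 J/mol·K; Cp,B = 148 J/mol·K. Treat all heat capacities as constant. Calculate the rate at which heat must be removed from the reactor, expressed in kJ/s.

Q_out = 290 kJ/s

Extent of reaction ξ = 0.804 × 92.1 = 74.048 mol/min
Reaction term: ξ·ΔH°_rxn = 74.048 × -242 = -17920 kJ/min
Sensible, feed 58.8→25 °C: -541.61 kJ/min
Outlet flows (mol/min): A 18.052, O₂ 8.9758, B 74.048
Sensible, products 25→99.3 °C: 1047.5 kJ/min
Q = ΔH = -17414 kJ/min = -290.23 kW
Heat removed = 290.23 kJ/s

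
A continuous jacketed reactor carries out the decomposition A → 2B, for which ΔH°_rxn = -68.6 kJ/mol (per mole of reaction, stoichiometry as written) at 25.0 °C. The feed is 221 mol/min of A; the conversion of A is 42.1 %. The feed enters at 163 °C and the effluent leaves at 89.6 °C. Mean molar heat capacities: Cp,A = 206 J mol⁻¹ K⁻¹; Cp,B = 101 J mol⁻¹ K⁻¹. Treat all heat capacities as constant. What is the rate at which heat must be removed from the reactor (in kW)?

Extent of reaction ξ = 0.421 × 221 = 93.041 mol/min
Reaction term: ξ·ΔH°_rxn = 93.041 × -68.6 = -6382.6 kJ/min
Sensible, feed 163→25 °C: -6282.6 kJ/min
Outlet flows (mol/min): A 127.96, B 186.08
Sensible, products 25→89.6 °C: 2916.9 kJ/min
Q = ΔH = -9748.3 kJ/min = -162.47 kW
Heat removed = 162.47 kW

Q_out = 162 kW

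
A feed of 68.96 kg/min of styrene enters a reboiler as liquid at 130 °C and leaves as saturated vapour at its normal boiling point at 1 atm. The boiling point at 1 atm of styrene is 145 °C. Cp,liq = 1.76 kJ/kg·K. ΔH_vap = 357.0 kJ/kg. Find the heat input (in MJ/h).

liquid 130→145 °C: 26.4 kJ/kg
vaporisation at 145 °C: 357 kJ/kg
Δh = 26.4 + 357 = 383.4 kJ/kg
Q = ṁ·Δh = 68.96 kg/min × 383.4 kJ/kg = 26439 kJ/min
|Q| = 440.65 kW = 1586.4 MJ/h

Q = 1590 MJ/h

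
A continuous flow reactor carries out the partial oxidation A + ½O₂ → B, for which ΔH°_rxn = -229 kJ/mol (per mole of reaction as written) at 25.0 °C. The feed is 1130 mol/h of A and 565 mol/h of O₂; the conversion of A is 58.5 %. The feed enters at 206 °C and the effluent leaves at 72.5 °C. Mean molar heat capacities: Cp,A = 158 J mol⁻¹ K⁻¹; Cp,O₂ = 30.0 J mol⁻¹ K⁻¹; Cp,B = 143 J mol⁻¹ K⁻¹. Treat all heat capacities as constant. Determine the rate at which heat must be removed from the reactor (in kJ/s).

Q_out = 49.6 kJ/s

Extent of reaction ξ = 0.585 × 1130 = 661.05 mol/h
Reaction term: ξ·ΔH°_rxn = 661.05 × -229 = -151380 kJ/h
Sensible, feed 206→25 °C: -35384 kJ/h
Outlet flows (mol/h): A 468.95, O₂ 234.48, B 661.05
Sensible, products 25→72.5 °C: 8343.8 kJ/h
Q = ΔH = -178420 kJ/h = -49.561 kW
Heat removed = 49.561 kJ/s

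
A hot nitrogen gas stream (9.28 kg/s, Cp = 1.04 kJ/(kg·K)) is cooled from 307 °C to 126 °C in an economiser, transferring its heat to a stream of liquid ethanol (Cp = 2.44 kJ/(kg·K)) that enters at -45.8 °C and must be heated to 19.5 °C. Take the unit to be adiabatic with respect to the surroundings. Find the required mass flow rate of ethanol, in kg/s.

ṁ_c = 11.0 kg/s

Heat released by hot stream: Q = 9.28 × 1.04 × (307 − 126) = 1746.9 kJ/s
Energy balance on cold side (adiabatic exchanger): Q = ṁ_c·Cp_c·(T_c,out − T_c,in)
ṁ_c = 1746.9 / [2.44 × (19.5 − -45.8)] = 10.964 kg/s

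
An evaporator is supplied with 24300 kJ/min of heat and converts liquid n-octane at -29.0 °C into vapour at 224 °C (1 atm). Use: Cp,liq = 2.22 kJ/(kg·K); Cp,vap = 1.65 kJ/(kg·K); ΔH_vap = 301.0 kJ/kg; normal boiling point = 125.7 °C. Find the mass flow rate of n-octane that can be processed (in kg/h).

ṁ = 1810 kg/h

Δh = 2.22×(125.7−-29.0) + 301.0 + 1.65×(224−125.7) = 806.63 kJ/kg
Q = 24300 kJ/min = 405 kJ/s = 1.458e+06 kJ/h
ṁ = Q/Δh = 1.458e+06 / 806.63 = 1807.5 kg/h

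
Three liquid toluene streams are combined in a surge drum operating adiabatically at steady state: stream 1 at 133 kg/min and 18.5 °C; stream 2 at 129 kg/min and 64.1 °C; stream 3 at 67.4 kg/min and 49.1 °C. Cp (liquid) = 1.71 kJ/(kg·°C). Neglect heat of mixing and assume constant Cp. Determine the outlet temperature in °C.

Adiabatic, steady state ⇒ Σ ṁᵢCp,ᵢ(T_out − Tᵢ) = 0
T_out = Σ ṁᵢCp,ᵢTᵢ / Σ ṁᵢCp,ᵢ
      = 24006 / 563.27 = 42.619 °C

T_out = 42.6 °C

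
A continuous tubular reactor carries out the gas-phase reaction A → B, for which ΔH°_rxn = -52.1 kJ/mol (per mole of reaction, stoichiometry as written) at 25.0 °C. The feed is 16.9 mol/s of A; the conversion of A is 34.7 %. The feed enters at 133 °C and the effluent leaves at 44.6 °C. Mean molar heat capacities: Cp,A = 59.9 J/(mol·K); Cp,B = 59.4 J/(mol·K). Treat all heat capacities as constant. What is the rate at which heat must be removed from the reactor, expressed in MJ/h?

Q_out = 1420 MJ/h

Extent of reaction ξ = 0.347 × 16.9 = 5.8643 mol/s
Reaction term: ξ·ΔH°_rxn = 5.8643 × -52.1 = -305.53 kJ/s
Sensible, feed 133→25 °C: -109.33 kJ/s
Outlet flows (mol/s): A 11.036, B 5.8643
Sensible, products 25→44.6 °C: 19.784 kJ/s
Q = ΔH = -395.08 kJ/s = -395.08 kW
Heat removed = 1422.3 MJ/h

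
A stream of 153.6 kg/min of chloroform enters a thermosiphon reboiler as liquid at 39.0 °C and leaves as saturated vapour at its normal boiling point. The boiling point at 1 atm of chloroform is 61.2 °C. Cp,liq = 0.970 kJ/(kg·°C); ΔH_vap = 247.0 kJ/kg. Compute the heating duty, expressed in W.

liquid 39.0→61.2 °C: 21.534 kJ/kg
vaporisation at 61.2 °C: 247 kJ/kg
Δh = 21.534 + 247 = 268.53 kJ/kg
Q = ṁ·Δh = 153.6 kg/min × 268.53 kJ/kg = 41247 kJ/min
|Q| = 687.45 kW = 687450 W

Q = 687000 W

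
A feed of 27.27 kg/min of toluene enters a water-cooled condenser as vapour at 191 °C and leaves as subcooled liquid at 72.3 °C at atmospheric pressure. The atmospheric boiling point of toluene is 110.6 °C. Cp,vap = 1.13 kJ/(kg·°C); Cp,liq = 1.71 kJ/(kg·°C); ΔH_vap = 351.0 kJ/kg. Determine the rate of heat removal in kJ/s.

vapour 191→110.6 °C: -90.852 kJ/kg
condensation at 110.6 °C: -351 kJ/kg
liquid 110.6→72.3 °C: -65.493 kJ/kg
Δh = -90.852 + -351 + -65.493 = -507.35 kJ/kg
Q = ṁ·Δh = 27.27 kg/min × -507.35 kJ/kg = -13835 kJ/min
|Q| = 230.59 kW

Q_c = 231 kJ/s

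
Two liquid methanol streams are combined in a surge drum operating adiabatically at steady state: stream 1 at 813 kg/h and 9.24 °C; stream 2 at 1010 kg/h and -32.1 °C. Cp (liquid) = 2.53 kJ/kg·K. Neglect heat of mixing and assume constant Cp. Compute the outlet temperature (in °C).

T_out = -13.7 °C

No heat crosses the boundary, so H_out = H_in.
Σ ṁᵢCp,ᵢTᵢ = 813×2.53×9.24 + 1010×2.53×-32.1 = -63019
Σ ṁᵢCp,ᵢ = 813×2.53 + 1010×2.53 = 4612.2
T_out = -63019 / 4612.2 = -13.664 °C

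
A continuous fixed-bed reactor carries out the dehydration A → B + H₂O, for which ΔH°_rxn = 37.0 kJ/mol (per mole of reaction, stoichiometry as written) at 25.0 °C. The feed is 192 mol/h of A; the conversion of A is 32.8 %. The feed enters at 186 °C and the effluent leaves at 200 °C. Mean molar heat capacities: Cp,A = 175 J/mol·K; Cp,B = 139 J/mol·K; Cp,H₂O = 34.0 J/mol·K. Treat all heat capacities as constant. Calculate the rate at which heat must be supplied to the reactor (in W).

Q_in = 772 W

Extent of reaction ξ = 0.328 × 192 = 62.976 mol/h
Reaction term: ξ·ΔH°_rxn = 62.976 × 37.0 = 2330.1 kJ/h
Sensible, feed 186→25 °C: -5409.6 kJ/h
Outlet flows (mol/h): A 129.02, B 62.976, H₂O 62.976
Sensible, products 25→200 °C: 5858 kJ/h
Q = ΔH = 2778.5 kJ/h = 0.7718 kW
Heat supplied = 771.8 W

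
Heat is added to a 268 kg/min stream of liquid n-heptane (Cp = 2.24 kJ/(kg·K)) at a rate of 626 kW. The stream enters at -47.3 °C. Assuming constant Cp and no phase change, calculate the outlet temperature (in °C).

T_out = 15.3 °C

Q = 626 kW = 37560 kJ/min
ΔT = Q/(ṁ·Cp) = 37560/(268×2.24) = 62.567 K
T_out = -47.3 + 62.567 = 15.267 °C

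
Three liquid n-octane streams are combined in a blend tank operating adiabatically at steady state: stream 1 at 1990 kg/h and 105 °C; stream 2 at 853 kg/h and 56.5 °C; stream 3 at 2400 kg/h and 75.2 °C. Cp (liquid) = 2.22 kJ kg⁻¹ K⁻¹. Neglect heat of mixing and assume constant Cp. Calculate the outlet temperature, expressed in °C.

Energy balance with Q = 0: Σ ṁᵢCp,ᵢ(T_out − Tᵢ) = 0
Σ ṁᵢCp,ᵢTᵢ = 1990×2.22×105 + 853×2.22×56.5 + 2400×2.22×75.2 = 971530
Σ ṁᵢCp,ᵢ = 1990×2.22 + 853×2.22 + 2400×2.22 = 11639
T_out = 971530 / 11639 = 83.468 °C

T_out = 83.5 °C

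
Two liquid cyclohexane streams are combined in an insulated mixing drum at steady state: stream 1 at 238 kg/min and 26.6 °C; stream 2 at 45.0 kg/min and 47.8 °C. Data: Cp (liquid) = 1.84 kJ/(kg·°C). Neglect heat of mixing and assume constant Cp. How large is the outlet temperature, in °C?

Adiabatic, steady state ⇒ Σ ṁᵢCp,ᵢ(T_out − Tᵢ) = 0
T_out = Σ ṁᵢCp,ᵢTᵢ / Σ ṁᵢCp,ᵢ
      = 15607 / 520.72 = 29.971 °C

T_out = 30.0 °C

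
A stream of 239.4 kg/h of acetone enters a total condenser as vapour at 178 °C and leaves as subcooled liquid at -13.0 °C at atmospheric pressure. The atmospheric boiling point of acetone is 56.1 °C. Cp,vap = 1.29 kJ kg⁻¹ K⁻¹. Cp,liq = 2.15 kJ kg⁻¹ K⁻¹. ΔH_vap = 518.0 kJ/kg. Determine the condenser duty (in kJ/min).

vapour 178→56.1 °C: -157.25 kJ/kg
condensation at 56.1 °C: -518 kJ/kg
liquid 56.1→-13.0 °C: -148.56 kJ/kg
Δh = -157.25 + -518 + -148.56 = -823.82 kJ/kg
Q = ṁ·Δh = 239.4 kg/h × -823.82 kJ/kg = -197220 kJ/h
|Q| = 54.784 kW = 3287 kJ/min

Q_c = 3290 kJ/min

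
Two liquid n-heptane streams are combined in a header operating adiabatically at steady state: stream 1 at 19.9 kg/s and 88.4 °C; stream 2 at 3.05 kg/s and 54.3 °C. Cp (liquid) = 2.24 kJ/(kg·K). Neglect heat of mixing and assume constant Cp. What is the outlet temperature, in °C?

T_out = 83.9 °C

Adiabatic, steady state ⇒ Σ ṁᵢCp,ᵢ(T_out − Tᵢ) = 0
Σ ṁᵢCp,ᵢTᵢ = 19.9×2.24×88.4 + 3.05×2.24×54.3 = 4311.5
Σ ṁᵢCp,ᵢ = 19.9×2.24 + 3.05×2.24 = 51.408
T_out = 4311.5 / 51.408 = 83.868 °C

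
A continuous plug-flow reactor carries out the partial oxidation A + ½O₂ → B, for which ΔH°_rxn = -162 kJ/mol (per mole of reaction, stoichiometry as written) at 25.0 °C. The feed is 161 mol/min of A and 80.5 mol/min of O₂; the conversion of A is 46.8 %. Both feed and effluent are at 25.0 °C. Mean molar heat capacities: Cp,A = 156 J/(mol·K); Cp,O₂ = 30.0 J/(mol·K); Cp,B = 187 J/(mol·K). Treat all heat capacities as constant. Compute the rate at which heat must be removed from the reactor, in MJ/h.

Extent of reaction ξ = 0.468 × 161 = 75.348 mol/min
Reaction term: ξ·ΔH°_rxn = 75.348 × -162 = -12206 kJ/min
Q = ΔH = -12206 kJ/min = -203.44 kW
Heat removed = 732.38 MJ/h

Q_out = 732 MJ/h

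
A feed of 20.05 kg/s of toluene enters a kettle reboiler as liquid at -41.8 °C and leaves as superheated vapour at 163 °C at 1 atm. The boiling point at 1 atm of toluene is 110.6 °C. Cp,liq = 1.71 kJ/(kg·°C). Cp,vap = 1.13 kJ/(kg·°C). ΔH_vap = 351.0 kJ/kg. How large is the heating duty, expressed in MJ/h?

Q = 48400 MJ/h

liquid -41.8→110.6 °C: 260.6 kJ/kg
vaporisation at 110.6 °C: 351 kJ/kg
vapour 110.6→163 °C: 59.212 kJ/kg
Δh = 260.6 + 351 + 59.212 = 670.82 kJ/kg
Q = ṁ·Δh = 20.05 kg/s × 670.82 kJ/kg = 13450 kJ/s
|Q| = 13450 kW = 48419 MJ/h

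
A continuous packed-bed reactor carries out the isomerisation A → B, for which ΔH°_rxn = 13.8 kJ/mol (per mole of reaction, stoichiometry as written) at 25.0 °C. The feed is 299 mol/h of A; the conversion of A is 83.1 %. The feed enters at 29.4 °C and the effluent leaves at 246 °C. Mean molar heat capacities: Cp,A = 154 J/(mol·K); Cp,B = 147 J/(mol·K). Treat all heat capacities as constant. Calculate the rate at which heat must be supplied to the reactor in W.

Extent of reaction ξ = 0.831 × 299 = 248.47 mol/h
Reaction term: ξ·ΔH°_rxn = 248.47 × 13.8 = 3428.9 kJ/h
Sensible, feed 29.4→25 °C: -202.6 kJ/h
Outlet flows (mol/h): A 50.531, B 248.47
Sensible, products 25→246 °C: 9791.8 kJ/h
Q = ΔH = 13018 kJ/h = 3.6161 kW
Heat supplied = 3616.1 W

Q_in = 3620 W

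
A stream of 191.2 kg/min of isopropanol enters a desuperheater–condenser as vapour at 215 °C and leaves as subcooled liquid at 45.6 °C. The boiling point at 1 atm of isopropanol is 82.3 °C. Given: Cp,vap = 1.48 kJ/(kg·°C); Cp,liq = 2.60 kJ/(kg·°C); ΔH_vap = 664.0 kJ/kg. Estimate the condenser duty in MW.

Q_c = 3.05 MW

vapour 215→82.3 °C: -196.4 kJ/kg
condensation at 82.3 °C: -664 kJ/kg
liquid 82.3→45.6 °C: -95.42 kJ/kg
Δh = -196.4 + -664 + -95.42 = -955.82 kJ/kg
Q = ṁ·Δh = 191.2 kg/min × -955.82 kJ/kg = -182750 kJ/min
|Q| = 3045.9 kW = 3.0459 MW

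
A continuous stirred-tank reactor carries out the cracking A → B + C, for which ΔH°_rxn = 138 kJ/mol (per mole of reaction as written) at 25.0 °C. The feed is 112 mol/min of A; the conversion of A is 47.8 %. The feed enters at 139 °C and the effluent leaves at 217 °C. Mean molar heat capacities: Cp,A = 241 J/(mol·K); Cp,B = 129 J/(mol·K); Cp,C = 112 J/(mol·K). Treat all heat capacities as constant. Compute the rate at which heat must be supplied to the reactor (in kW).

Extent of reaction ξ = 0.478 × 112 = 53.536 mol/min
Reaction term: ξ·ΔH°_rxn = 53.536 × 138 = 7388 kJ/min
Sensible, feed 139→25 °C: -3077.1 kJ/min
Outlet flows (mol/min): A 58.464, B 53.536, C 53.536
Sensible, products 25→217 °C: 5182.5 kJ/min
Q = ΔH = 9493.3 kJ/min = 158.22 kW
Heat supplied = 158.22 kW

Q_in = 158 kW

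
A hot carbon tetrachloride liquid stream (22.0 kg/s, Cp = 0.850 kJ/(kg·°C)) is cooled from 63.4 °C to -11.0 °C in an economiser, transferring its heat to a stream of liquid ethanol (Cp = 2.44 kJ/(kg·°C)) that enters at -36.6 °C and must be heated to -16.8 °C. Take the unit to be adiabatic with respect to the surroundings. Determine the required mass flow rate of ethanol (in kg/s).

Heat released by hot stream: Q = 22.0 × 0.850 × (63.4 − -11.0) = 1391.3 kJ/s
Energy balance on cold side (adiabatic exchanger): Q = ṁ_c·Cp_c·(T_c,out − T_c,in)
ṁ_c = 1391.3 / [2.44 × (-16.8 − -36.6)] = 28.798 kg/s

ṁ_c = 28.8 kg/s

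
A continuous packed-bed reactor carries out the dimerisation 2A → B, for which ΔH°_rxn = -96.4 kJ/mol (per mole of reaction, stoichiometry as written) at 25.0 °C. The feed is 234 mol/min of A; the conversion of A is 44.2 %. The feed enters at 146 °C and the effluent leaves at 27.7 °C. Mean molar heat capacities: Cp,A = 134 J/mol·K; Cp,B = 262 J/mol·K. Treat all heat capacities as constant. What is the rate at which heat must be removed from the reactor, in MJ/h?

Q_out = 522 MJ/h

Extent of reaction ξ = 0.442 × 234 / 2 = 51.714 mol/min
Reaction term: ξ·ΔH°_rxn = 51.714 × -96.4 = -4985.2 kJ/min
Sensible, feed 146→25 °C: -3794.1 kJ/min
Outlet flows (mol/min): A 130.57, B 51.714
Sensible, products 25→27.7 °C: 83.823 kJ/min
Q = ΔH = -8695.5 kJ/min = -144.92 kW
Heat removed = 521.73 MJ/h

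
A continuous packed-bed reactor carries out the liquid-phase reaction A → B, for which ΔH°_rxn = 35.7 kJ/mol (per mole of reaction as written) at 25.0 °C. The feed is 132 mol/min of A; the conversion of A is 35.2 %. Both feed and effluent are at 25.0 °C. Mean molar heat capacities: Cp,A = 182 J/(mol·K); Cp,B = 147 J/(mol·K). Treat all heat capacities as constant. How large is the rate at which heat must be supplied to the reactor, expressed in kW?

Extent of reaction ξ = 0.352 × 132 = 46.464 mol/min
Reaction term: ξ·ΔH°_rxn = 46.464 × 35.7 = 1658.8 kJ/min
Q = ΔH = 1658.8 kJ/min = 27.646 kW
Heat supplied = 27.646 kW

Q_in = 27.6 kW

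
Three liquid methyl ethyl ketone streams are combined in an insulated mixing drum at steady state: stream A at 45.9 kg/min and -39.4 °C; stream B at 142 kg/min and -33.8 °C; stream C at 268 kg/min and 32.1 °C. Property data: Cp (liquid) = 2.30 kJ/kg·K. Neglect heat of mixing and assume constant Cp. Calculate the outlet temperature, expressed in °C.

Adiabatic, steady state ⇒ Σ ṁᵢCp,ᵢ(T_out − Tᵢ) = 0
Σ ṁᵢCp,ᵢTᵢ = 45.9×2.30×-39.4 + 142×2.30×-33.8 + 268×2.30×32.1 = 4587.9
Σ ṁᵢCp,ᵢ = 45.9×2.30 + 142×2.30 + 268×2.30 = 1048.6
T_out = 4587.9 / 1048.6 = 4.3754 °C

T_out = 4.38 °C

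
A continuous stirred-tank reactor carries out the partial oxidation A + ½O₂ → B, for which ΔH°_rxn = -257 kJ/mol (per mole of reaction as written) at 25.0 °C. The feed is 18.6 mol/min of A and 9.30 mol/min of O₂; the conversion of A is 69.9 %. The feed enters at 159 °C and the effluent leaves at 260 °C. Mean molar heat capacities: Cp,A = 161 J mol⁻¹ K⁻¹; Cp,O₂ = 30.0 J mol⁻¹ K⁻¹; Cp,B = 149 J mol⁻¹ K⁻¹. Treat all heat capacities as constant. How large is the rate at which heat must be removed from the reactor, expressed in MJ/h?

Q_out = 186 MJ/h

Extent of reaction ξ = 0.699 × 18.6 = 13.001 mol/min
Reaction term: ξ·ΔH°_rxn = 13.001 × -257 = -3341.4 kJ/min
Sensible, feed 159→25 °C: -438.66 kJ/min
Outlet flows (mol/min): A 5.5986, O₂ 2.7993, B 13.001
Sensible, products 25→260 °C: 686.8 kJ/min
Q = ΔH = -3093.2 kJ/min = -51.554 kW
Heat removed = 185.59 MJ/h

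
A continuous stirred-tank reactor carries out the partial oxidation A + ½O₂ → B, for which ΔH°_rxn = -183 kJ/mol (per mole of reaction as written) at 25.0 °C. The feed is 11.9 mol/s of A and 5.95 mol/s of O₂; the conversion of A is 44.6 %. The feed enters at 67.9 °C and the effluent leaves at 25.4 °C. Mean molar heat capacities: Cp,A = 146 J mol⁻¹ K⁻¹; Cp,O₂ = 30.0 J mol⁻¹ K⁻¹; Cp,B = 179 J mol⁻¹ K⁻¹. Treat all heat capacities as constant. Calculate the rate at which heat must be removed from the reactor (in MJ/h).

Extent of reaction ξ = 0.446 × 11.9 = 5.3074 mol/s
Reaction term: ξ·ΔH°_rxn = 5.3074 × -183 = -971.25 kJ/s
Sensible, feed 67.9→25 °C: -82.192 kJ/s
Outlet flows (mol/s): A 6.5926, O₂ 3.2963, B 5.3074
Sensible, products 25→25.4 °C: 0.80457 kJ/s
Q = ΔH = -1052.6 kJ/s = -1052.6 kW
Heat removed = 3789.5 MJ/h

Q_out = 3790 MJ/h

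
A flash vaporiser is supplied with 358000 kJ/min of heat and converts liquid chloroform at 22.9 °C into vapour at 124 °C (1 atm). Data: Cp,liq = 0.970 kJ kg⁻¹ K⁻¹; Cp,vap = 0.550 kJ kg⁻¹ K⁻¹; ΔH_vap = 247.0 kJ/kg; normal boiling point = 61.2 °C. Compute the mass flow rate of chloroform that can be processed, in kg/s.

ṁ = 18.7 kg/s

Δh = 0.970×(61.2−22.9) + 247.0 + 0.550×(124−61.2) = 318.69 kJ/kg
Q = 358000 kJ/min = 5966.7 kJ/s = 5966.7 kJ/s
ṁ = Q/Δh = 5966.7 / 318.69 = 18.722 kg/s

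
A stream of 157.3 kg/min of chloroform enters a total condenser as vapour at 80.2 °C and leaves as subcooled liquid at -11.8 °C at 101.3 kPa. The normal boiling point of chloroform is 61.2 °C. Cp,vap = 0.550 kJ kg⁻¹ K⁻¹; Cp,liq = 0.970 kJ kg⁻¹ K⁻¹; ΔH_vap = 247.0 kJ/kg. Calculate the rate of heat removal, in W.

Q_c = 861000 W

vapour 80.2→61.2 °C: -10.45 kJ/kg
condensation at 61.2 °C: -247 kJ/kg
liquid 61.2→-11.8 °C: -70.81 kJ/kg
Δh = -10.45 + -247 + -70.81 = -328.26 kJ/kg
Q = ṁ·Δh = 157.3 kg/min × -328.26 kJ/kg = -51635 kJ/min
|Q| = 860.59 kW = 860590 W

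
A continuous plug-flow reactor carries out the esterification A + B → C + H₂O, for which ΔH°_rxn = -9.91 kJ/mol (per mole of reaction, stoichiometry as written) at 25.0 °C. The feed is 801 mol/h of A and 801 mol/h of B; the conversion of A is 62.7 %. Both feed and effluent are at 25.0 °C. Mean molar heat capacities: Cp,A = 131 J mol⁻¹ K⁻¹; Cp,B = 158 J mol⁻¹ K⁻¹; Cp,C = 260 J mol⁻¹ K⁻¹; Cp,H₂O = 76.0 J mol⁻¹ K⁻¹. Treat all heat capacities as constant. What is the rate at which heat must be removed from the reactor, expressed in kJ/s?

Q_out = 1.38 kJ/s

Extent of reaction ξ = 0.627 × 801 = 502.23 mol/h
Reaction term: ξ·ΔH°_rxn = 502.23 × -9.91 = -4977.1 kJ/h
Q = ΔH = -4977.1 kJ/h = -1.3825 kW
Heat removed = 1.3825 kJ/s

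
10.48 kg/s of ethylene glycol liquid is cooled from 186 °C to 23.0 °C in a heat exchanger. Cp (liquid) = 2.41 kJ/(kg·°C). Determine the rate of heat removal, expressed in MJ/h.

Q = ṁ·Cp·ΔT = 10.48 × 2.41 × (23.0 − 186) = -4116.9 kJ/s
Cooling duty = 14821 MJ/h

Q_c = 14800 MJ/h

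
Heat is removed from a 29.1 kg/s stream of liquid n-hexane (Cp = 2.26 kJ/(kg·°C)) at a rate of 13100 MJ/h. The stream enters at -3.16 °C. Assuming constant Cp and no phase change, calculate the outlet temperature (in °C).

T_out = -58.5 °C

Q = 13100 MJ/h = 3638.9 kJ/s
ΔT = Q/(ṁ·Cp) = 3638.9/(29.1×2.26) = 55.331 K
T_out = -3.16 − 55.331 = -58.491 °C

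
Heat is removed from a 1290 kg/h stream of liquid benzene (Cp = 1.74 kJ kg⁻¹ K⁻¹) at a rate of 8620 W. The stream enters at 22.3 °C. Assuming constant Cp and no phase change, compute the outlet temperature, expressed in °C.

Q = 8620 W = 31032 kJ/h
ΔT = Q/(ṁ·Cp) = 31032/(1290×1.74) = 13.825 K
T_out = 22.3 − 13.825 = 8.4748 °C

T_out = 8.47 °C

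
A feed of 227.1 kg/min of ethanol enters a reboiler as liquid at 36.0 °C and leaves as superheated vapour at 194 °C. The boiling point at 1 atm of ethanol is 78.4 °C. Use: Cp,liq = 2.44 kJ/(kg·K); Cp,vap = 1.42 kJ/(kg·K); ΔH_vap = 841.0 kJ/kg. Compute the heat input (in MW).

liquid 36.0→78.4 °C: 103.46 kJ/kg
vaporisation at 78.4 °C: 841 kJ/kg
vapour 78.4→194 °C: 164.15 kJ/kg
Δh = 103.46 + 841 + 164.15 = 1108.6 kJ/kg
Q = ṁ·Δh = 227.1 kg/min × 1108.6 kJ/kg = 251760 kJ/min
|Q| = 4196.1 kW = 4.1961 MW

Q = 4.20 MW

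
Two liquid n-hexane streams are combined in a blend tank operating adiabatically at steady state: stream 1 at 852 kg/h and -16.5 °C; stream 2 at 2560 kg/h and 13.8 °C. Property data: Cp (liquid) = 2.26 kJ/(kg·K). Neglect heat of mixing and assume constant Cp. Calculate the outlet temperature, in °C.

T_out = 6.23 °C

Energy balance with Q = 0: Σ ṁᵢCp,ᵢ(T_out − Tᵢ) = 0
T_out = Σ ṁᵢCp,ᵢTᵢ / Σ ṁᵢCp,ᵢ
      = 48070 / 7711.1 = 6.2339 °C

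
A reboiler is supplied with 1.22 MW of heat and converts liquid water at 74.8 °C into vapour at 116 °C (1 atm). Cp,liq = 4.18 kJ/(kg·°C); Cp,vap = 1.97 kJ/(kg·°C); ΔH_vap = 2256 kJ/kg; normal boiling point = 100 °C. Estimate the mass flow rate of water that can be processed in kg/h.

Δh = 4.18×(100−74.8) + 2256 + 1.97×(116−100) = 2392.9 kJ/kg
Q = 1.22 MW = 1220 kJ/s = 4.392e+06 kJ/h
ṁ = Q/Δh = 4.392e+06 / 2392.9 = 1835.5 kg/h

ṁ = 1840 kg/h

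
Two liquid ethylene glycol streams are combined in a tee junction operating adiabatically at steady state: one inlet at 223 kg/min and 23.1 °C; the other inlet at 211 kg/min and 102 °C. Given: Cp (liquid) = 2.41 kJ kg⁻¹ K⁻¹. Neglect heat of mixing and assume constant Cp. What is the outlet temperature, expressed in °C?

Adiabatic, steady state ⇒ Σ ṁᵢCp,ᵢ(T_out − Tᵢ) = 0
T_out = Σ ṁᵢCp,ᵢTᵢ / Σ ṁᵢCp,ᵢ
      = 64283 / 1045.9 = 61.459 °C

T_out = 61.5 °C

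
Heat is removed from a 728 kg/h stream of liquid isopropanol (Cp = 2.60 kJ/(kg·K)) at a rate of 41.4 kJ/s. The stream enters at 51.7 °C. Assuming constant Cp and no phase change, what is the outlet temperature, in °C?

Q = 41.4 kJ/s = 149040 kJ/h
ΔT = Q/(ṁ·Cp) = 149040/(728×2.60) = 78.74 K
T_out = 51.7 − 78.74 = -27.04 °C

T_out = -27.0 °C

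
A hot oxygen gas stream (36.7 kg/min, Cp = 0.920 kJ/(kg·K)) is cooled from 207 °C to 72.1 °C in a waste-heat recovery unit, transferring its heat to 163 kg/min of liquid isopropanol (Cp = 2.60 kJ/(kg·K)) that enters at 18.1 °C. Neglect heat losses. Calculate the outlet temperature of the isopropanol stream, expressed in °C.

Heat released by hot stream: Q = 36.7 × 0.920 × (207 − 72.1) = 4554.8 kJ/min
Energy balance on cold side (adiabatic exchanger): Q = ṁ_c·Cp_c·(T_c,out − T_c,in)
T_c,out = 18.1 + 4554.8/(163 × 2.60) = 28.847 °C

T_c,out = 28.8 °C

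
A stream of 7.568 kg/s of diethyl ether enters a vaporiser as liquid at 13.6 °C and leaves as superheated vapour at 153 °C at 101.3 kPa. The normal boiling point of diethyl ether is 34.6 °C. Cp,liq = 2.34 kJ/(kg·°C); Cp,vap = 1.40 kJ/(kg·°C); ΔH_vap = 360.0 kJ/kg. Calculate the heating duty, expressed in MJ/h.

Q = 15700 MJ/h

liquid 13.6→34.6 °C: 49.14 kJ/kg
vaporisation at 34.6 °C: 360 kJ/kg
vapour 34.6→153 °C: 165.76 kJ/kg
Δh = 49.14 + 360 + 165.76 = 574.9 kJ/kg
Q = ṁ·Δh = 7.568 kg/s × 574.9 kJ/kg = 4350.8 kJ/s
|Q| = 4350.8 kW = 15663 MJ/h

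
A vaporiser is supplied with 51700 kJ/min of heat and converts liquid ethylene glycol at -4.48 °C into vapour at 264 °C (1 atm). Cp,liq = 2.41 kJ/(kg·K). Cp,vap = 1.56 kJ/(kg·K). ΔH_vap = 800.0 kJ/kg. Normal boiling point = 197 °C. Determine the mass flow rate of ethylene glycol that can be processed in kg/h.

ṁ = 2230 kg/h

Δh = 2.41×(197−-4.48) + 800.0 + 1.56×(264−197) = 1390.1 kJ/kg
Q = 51700 kJ/min = 861.67 kJ/s = 3.102e+06 kJ/h
ṁ = Q/Δh = 3.102e+06 / 1390.1 = 2231.5 kg/h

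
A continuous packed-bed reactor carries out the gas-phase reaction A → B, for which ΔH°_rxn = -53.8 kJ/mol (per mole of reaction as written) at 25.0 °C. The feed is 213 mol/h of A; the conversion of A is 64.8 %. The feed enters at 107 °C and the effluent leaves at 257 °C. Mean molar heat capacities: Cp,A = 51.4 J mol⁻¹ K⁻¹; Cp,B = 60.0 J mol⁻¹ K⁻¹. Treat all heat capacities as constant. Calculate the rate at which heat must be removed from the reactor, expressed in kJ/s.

Q_out = 1.53 kJ/s

Extent of reaction ξ = 0.648 × 213 = 138.02 mol/h
Reaction term: ξ·ΔH°_rxn = 138.02 × -53.8 = -7425.7 kJ/h
Sensible, feed 107→25 °C: -897.75 kJ/h
Outlet flows (mol/h): A 74.976, B 138.02
Sensible, products 25→257 °C: 2815.4 kJ/h
Q = ΔH = -5508.1 kJ/h = -1.53 kW
Heat removed = 1.53 kJ/s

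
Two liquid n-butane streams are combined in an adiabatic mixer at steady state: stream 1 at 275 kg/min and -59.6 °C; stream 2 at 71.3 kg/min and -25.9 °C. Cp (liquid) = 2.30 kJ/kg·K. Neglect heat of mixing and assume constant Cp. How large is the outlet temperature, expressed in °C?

Adiabatic, steady state ⇒ Σ ṁᵢCp,ᵢ(T_out − Tᵢ) = 0
T_out = Σ ṁᵢCp,ᵢTᵢ / Σ ṁᵢCp,ᵢ
      = -41944 / 796.49 = -52.661 °C

T_out = -52.7 °C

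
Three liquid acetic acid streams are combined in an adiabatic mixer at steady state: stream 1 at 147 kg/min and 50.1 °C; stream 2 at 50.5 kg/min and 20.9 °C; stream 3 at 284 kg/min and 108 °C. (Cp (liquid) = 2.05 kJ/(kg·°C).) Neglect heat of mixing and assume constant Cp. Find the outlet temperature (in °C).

Energy balance with Q = 0: Σ ṁᵢCp,ᵢ(T_out − Tᵢ) = 0
T_out = Σ ṁᵢCp,ᵢTᵢ / Σ ṁᵢCp,ᵢ
      = 80139 / 987.07 = 81.188 °C

T_out = 81.2 °C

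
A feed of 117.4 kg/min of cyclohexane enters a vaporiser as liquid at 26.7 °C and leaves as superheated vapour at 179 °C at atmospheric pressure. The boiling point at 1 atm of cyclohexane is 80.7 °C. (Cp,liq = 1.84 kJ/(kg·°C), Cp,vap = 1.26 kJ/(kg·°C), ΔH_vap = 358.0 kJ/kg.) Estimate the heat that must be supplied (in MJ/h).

liquid 26.7→80.7 °C: 99.36 kJ/kg
vaporisation at 80.7 °C: 358 kJ/kg
vapour 80.7→179 °C: 123.86 kJ/kg
Δh = 99.36 + 358 + 123.86 = 581.22 kJ/kg
Q = ṁ·Δh = 117.4 kg/min × 581.22 kJ/kg = 68235 kJ/min
|Q| = 1137.2 kW = 4094.1 MJ/h

Q = 4090 MJ/h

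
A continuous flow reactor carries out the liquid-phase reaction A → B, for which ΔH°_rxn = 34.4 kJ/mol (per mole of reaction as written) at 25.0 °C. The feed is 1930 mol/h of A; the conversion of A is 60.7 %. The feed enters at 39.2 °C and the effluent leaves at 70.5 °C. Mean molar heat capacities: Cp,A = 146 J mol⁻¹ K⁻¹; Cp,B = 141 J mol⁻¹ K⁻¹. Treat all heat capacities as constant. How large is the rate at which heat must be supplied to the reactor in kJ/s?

Q_in = 13.6 kJ/s

Extent of reaction ξ = 0.607 × 1930 = 1171.5 mol/h
Reaction term: ξ·ΔH°_rxn = 1171.5 × 34.4 = 40300 kJ/h
Sensible, feed 39.2→25 °C: -4001.3 kJ/h
Outlet flows (mol/h): A 758.49, B 1171.5
Sensible, products 25→70.5 °C: 12554 kJ/h
Q = ΔH = 48853 kJ/h = 13.57 kW
Heat supplied = 13.57 kJ/s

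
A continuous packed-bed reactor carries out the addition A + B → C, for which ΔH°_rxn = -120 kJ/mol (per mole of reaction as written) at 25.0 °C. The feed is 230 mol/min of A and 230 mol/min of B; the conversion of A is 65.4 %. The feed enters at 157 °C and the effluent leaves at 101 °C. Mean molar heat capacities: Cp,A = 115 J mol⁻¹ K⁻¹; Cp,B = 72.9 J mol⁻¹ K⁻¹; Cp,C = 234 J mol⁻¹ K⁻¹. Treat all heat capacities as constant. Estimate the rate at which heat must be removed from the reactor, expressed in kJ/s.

Extent of reaction ξ = 0.654 × 230 = 150.42 mol/min
Reaction term: ξ·ΔH°_rxn = 150.42 × -120 = -18050 kJ/min
Sensible, feed 157→25 °C: -5704.6 kJ/min
Outlet flows (mol/min): A 79.58, B 79.58, C 150.42
Sensible, products 25→101 °C: 3811.5 kJ/min
Q = ΔH = -19944 kJ/min = -332.39 kW
Heat removed = 332.39 kJ/s

Q_out = 332 kJ/s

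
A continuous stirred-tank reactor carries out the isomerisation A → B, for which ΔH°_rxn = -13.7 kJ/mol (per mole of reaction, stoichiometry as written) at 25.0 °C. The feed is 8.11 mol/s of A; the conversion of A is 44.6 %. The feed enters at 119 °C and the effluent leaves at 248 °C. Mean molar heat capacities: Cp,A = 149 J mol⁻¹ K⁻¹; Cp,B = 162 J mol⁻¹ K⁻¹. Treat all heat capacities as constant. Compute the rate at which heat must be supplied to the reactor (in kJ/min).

Q_in = 7010 kJ/min

Extent of reaction ξ = 0.446 × 8.11 = 3.6171 mol/s
Reaction term: ξ·ΔH°_rxn = 3.6171 × -13.7 = -49.554 kJ/s
Sensible, feed 119→25 °C: -113.59 kJ/s
Outlet flows (mol/s): A 4.4929, B 3.6171
Sensible, products 25→248 °C: 279.96 kJ/s
Q = ΔH = 116.81 kJ/s = 116.81 kW
Heat supplied = 7008.9 kJ/min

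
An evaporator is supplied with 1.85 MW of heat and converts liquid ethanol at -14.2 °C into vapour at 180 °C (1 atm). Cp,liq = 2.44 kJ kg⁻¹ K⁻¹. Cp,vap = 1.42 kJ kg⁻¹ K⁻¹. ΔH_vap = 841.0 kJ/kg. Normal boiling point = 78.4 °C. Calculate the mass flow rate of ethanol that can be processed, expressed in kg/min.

Δh = 2.44×(78.4−-14.2) + 841.0 + 1.42×(180−78.4) = 1211.2 kJ/kg
Q = 1.85 MW = 1850 kJ/s = 111000 kJ/min
ṁ = Q/Δh = 111000 / 1211.2 = 91.643 kg/min

ṁ = 91.6 kg/min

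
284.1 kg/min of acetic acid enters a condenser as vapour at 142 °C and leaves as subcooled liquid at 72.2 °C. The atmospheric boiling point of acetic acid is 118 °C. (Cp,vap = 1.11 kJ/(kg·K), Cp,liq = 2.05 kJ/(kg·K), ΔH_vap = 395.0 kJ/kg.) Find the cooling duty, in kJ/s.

vapour 142→118 °C: -26.64 kJ/kg
condensation at 118 °C: -395 kJ/kg
liquid 118→72.2 °C: -93.89 kJ/kg
Δh = -26.64 + -395 + -93.89 = -515.53 kJ/kg
Q = ṁ·Δh = 284.1 kg/min × -515.53 kJ/kg = -146460 kJ/min
|Q| = 2441 kW

Q_c = 2440 kJ/s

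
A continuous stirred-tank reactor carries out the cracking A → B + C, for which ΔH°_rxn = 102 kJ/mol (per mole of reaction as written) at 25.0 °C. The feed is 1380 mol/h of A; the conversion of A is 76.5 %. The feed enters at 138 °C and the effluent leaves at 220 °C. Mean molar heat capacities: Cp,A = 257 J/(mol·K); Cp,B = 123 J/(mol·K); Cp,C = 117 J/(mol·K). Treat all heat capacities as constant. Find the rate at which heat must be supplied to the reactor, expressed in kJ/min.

Extent of reaction ξ = 0.765 × 1380 = 1055.7 mol/h
Reaction term: ξ·ΔH°_rxn = 1055.7 × 102 = 107680 kJ/h
Sensible, feed 138→25 °C: -40077 kJ/h
Outlet flows (mol/h): A 324.3, B 1055.7, C 1055.7
Sensible, products 25→220 °C: 65659 kJ/h
Q = ΔH = 133260 kJ/h = 37.018 kW
Heat supplied = 2221.1 kJ/min

Q_in = 2220 kJ/min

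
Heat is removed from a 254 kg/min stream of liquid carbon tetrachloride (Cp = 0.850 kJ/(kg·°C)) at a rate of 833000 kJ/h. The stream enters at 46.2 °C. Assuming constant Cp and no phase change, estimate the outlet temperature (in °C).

Q = 833000 kJ/h = 13883 kJ/min
ΔT = Q/(ṁ·Cp) = 13883/(254×0.850) = 64.304 K
T_out = 46.2 − 64.304 = -18.104 °C

T_out = -18.1 °C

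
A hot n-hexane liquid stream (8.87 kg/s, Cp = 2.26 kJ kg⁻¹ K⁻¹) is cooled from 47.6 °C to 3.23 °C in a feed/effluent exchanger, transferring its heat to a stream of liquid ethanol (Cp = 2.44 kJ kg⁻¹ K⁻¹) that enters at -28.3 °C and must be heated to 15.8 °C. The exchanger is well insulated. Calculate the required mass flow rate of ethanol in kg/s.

Heat released by hot stream: Q = 8.87 × 2.26 × (47.6 − 3.23) = 889.45 kJ/s
Energy balance on cold side (adiabatic exchanger): Q = ṁ_c·Cp_c·(T_c,out − T_c,in)
ṁ_c = 889.45 / [2.44 × (15.8 − -28.3)] = 8.266 kg/s

ṁ_c = 8.27 kg/s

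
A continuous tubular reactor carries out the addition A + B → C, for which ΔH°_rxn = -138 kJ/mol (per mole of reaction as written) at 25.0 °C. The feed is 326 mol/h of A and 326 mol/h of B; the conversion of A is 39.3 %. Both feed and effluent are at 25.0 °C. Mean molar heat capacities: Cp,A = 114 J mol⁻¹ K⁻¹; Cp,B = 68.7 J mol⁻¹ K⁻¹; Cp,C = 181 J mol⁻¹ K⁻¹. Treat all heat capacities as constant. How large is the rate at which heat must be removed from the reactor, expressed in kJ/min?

Extent of reaction ξ = 0.393 × 326 = 128.12 mol/h
Reaction term: ξ·ΔH°_rxn = 128.12 × -138 = -17680 kJ/h
Q = ΔH = -17680 kJ/h = -4.9112 kW
Heat removed = 294.67 kJ/min

Q_out = 295 kJ/min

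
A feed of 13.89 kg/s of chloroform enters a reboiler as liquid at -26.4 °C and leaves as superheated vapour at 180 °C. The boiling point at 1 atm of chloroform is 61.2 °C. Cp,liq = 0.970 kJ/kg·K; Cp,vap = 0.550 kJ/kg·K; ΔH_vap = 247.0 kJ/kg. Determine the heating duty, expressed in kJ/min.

Q = 331000 kJ/min

liquid -26.4→61.2 °C: 84.972 kJ/kg
vaporisation at 61.2 °C: 247 kJ/kg
vapour 61.2→180 °C: 65.34 kJ/kg
Δh = 84.972 + 247 + 65.34 = 397.31 kJ/kg
Q = ṁ·Δh = 13.89 kg/s × 397.31 kJ/kg = 5518.7 kJ/s
|Q| = 5518.7 kW = 331120 kJ/min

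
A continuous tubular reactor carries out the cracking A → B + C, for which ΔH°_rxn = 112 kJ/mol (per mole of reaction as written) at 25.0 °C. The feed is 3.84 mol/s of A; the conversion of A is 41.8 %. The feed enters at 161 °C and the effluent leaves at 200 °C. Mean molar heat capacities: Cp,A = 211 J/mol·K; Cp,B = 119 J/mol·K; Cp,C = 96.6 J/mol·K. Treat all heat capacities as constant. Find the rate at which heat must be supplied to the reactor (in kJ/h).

Q_in = 766000 kJ/h

Extent of reaction ξ = 0.418 × 3.84 = 1.6051 mol/s
Reaction term: ξ·ΔH°_rxn = 1.6051 × 112 = 179.77 kJ/s
Sensible, feed 161→25 °C: -110.19 kJ/s
Outlet flows (mol/s): A 2.2349, B 1.6051, C 1.6051
Sensible, products 25→200 °C: 143.08 kJ/s
Q = ΔH = 212.66 kJ/s = 212.66 kW
Heat supplied = 765590 kJ/h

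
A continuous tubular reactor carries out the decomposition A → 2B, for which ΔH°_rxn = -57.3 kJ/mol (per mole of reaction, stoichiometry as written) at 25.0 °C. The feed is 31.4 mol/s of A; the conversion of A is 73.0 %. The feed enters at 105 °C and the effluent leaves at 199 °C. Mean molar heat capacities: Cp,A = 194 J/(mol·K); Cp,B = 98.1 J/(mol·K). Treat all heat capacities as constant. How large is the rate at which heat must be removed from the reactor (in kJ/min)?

Q_out = 43900 kJ/min

Extent of reaction ξ = 0.730 × 31.4 = 22.922 mol/s
Reaction term: ξ·ΔH°_rxn = 22.922 × -57.3 = -1313.4 kJ/s
Sensible, feed 105→25 °C: -487.33 kJ/s
Outlet flows (mol/s): A 8.478, B 45.844
Sensible, products 25→199 °C: 1068.7 kJ/s
Q = ΔH = -732.05 kJ/s = -732.05 kW
Heat removed = 43923 kJ/min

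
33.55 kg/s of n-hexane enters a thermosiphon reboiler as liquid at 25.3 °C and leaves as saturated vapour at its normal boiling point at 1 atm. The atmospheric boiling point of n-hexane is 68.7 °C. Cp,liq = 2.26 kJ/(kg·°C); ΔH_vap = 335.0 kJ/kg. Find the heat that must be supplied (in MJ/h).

liquid 25.3→68.7 °C: 98.084 kJ/kg
vaporisation at 68.7 °C: 335 kJ/kg
Δh = 98.084 + 335 = 433.08 kJ/kg
Q = ṁ·Δh = 33.55 kg/s × 433.08 kJ/kg = 14530 kJ/s
|Q| = 14530 kW = 52308 MJ/h

Q = 52300 MJ/h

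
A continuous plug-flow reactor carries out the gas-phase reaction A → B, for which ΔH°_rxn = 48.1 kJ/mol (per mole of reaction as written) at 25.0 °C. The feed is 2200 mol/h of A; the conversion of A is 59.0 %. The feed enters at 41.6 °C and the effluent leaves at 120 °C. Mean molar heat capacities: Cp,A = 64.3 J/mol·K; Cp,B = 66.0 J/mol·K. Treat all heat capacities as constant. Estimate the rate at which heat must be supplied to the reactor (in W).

Extent of reaction ξ = 0.590 × 2200 = 1298 mol/h
Reaction term: ξ·ΔH°_rxn = 1298 × 48.1 = 62434 kJ/h
Sensible, feed 41.6→25 °C: -2348.2 kJ/h
Outlet flows (mol/h): A 902, B 1298
Sensible, products 25→120 °C: 13648 kJ/h
Q = ΔH = 73734 kJ/h = 20.482 kW
Heat supplied = 20482 W

Q_in = 20500 W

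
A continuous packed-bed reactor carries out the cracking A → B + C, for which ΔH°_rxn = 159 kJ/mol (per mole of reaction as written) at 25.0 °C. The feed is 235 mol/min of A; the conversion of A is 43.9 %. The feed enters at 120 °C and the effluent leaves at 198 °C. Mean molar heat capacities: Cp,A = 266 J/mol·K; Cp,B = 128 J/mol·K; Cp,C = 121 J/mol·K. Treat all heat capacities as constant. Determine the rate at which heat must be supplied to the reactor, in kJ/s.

Q_in = 350 kJ/s

Extent of reaction ξ = 0.439 × 235 = 103.17 mol/min
Reaction term: ξ·ΔH°_rxn = 103.17 × 159 = 16403 kJ/min
Sensible, feed 120→25 °C: -5938.4 kJ/min
Outlet flows (mol/min): A 131.83, B 103.17, C 103.17
Sensible, products 25→198 °C: 10511 kJ/min
Q = ΔH = 20976 kJ/min = 349.59 kW
Heat supplied = 349.59 kJ/s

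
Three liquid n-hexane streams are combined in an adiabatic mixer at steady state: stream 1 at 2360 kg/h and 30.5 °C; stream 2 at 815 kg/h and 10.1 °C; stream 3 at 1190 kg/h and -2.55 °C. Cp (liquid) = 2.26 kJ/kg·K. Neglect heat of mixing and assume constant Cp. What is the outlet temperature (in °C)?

T_out = 17.7 °C

Energy balance with Q = 0: Σ ṁᵢCp,ᵢ(T_out − Tᵢ) = 0
T_out = Σ ṁᵢCp,ᵢTᵢ / Σ ṁᵢCp,ᵢ
      = 174420 / 9864.9 = 17.681 °C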